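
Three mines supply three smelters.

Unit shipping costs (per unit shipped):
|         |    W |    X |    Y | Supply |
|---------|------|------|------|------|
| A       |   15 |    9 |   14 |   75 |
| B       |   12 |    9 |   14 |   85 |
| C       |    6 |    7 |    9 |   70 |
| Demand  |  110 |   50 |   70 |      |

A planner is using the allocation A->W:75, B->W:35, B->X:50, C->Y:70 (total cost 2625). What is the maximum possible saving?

295

Current plan cost = 75·15 + 35·12 + 50·9 + 70·9 = 2625.
Optimal plan:
  A–X: 5 × 9 = 45
  A–Y: 70 × 14 = 980
  B–W: 40 × 12 = 480
  B–X: 45 × 9 = 405
  C–W: 70 × 6 = 420
Optimal cost = 2330.
Saving = 2625 − 2330 = 295.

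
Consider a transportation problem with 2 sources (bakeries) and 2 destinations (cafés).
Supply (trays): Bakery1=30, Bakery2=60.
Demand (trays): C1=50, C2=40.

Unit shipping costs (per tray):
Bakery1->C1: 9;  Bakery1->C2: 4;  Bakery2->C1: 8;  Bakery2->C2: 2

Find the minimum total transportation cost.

Optimal allocation:
  Bakery1->C1: 30 × 9 = 270
  Bakery2->C1: 20 × 8 = 160
  Bakery2->C2: 40 × 2 = 80
Total = 270 + 160 + 80 = 510.
(Supply check: Bakery1 ships 30; Bakery2 ships 60.)

510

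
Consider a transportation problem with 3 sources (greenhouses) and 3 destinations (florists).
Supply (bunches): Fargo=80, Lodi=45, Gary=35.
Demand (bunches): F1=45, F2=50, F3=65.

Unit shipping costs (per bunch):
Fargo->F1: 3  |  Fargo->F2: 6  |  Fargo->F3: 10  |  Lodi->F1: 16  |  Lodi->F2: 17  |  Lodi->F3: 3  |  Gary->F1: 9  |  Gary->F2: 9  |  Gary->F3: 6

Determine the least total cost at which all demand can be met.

An optimal shipping plan:
  Fargo to F1: 45 × 3 = 135
  Fargo to F2: 35 × 6 = 210
  Lodi to F3: 45 × 3 = 135
  Gary to F2: 15 × 9 = 135
  Gary to F3: 20 × 6 = 120
Total = 135 + 210 + 135 + 135 + 120 = 735.
(Supply check: Fargo ships 80; Lodi ships 45; Gary ships 35.)

735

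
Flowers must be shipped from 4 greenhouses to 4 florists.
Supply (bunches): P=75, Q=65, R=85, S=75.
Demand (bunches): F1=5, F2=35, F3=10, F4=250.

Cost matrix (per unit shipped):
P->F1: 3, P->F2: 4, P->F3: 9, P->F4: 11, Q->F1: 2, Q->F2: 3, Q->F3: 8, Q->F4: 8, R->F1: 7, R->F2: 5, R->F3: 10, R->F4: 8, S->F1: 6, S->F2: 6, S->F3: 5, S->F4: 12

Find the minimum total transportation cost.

Optimal allocation:
  P->F1: 5 bunches
  P->F2: 35 bunches
  P->F4: 35 bunches
  Q->F4: 65 bunches
  R->F4: 85 bunches
  S->F3: 10 bunches
  S->F4: 65 bunches
Total cost = 2570.

2570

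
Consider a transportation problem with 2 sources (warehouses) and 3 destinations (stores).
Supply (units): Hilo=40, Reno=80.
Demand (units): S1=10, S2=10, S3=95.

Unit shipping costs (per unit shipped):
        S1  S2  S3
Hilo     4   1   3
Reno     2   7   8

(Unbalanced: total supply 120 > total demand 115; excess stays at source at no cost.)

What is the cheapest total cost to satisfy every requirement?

640

One minimum-cost allocation:
  Hilo to S2: 10 units
  Hilo to S3: 30 units
  Reno to S1: 10 units
  Reno to S3: 65 units
Total cost = 640.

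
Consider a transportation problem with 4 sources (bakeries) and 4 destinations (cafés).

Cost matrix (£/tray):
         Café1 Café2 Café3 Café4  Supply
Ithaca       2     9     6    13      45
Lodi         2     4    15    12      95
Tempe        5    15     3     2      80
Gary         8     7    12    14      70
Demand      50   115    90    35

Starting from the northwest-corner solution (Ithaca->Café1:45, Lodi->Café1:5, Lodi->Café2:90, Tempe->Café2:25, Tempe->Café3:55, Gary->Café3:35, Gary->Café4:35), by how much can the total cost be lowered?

665

Current plan cost = 45·2 + 5·2 + 90·4 + 25·15 + 55·3 + 35·12 + 35·14 = £1910.
Optimal plan:
  Ithaca–Café3: 45 × £6 = £270
  Lodi–Café1: 50 × £2 = £100
  Lodi–Café2: 45 × £4 = £180
  Tempe–Café3: 45 × £3 = £135
  Tempe–Café4: 35 × £2 = £70
  Gary–Café2: 70 × £7 = £490
Optimal cost = £1245.
Saving = 1910 − 1245 = £665.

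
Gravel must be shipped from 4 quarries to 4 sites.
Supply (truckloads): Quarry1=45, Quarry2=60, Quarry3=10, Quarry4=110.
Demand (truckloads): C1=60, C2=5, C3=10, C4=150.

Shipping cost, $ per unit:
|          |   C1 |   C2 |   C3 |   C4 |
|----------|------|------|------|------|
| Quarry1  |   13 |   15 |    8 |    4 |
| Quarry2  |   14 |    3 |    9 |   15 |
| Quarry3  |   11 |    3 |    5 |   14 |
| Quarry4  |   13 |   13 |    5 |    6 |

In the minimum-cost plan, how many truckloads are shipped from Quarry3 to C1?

Solving gives:
  Quarry1–C4: 45 × $4 = $180
  Quarry2–C1: 55 × $14 = $770
  Quarry2–C2: 5 × $3 = $15
  Quarry3–C1: 5 × $11 = $55
  Quarry3–C3: 5 × $5 = $25
  Quarry4–C3: 5 × $5 = $25
  Quarry4–C4: 105 × $6 = $630
Total cost = $1700.
So Quarry3→C1 carries 5 truckloads.

5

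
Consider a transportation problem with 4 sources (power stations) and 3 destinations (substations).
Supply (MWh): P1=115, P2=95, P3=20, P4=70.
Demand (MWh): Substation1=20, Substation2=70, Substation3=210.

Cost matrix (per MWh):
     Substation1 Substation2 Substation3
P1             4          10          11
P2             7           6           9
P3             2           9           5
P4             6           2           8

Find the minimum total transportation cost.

2220

A cheapest plan:
  P1–Substation1: 20 MWh
  P1–Substation3: 95 MWh
  P2–Substation3: 95 MWh
  P3–Substation3: 20 MWh
  P4–Substation2: 70 MWh
Total cost = 2220.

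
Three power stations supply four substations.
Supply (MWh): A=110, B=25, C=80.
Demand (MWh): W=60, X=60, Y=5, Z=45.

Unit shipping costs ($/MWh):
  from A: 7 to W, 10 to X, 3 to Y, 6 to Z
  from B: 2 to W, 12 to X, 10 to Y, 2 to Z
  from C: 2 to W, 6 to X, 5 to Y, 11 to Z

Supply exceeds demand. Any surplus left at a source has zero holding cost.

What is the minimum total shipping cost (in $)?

A cheapest plan:
  A to X: 15 MWh
  A to Y: 5 MWh
  A to Z: 45 MWh
  B to W: 25 MWh
  C to W: 35 MWh
  C to X: 45 MWh
Total cost = $825.

825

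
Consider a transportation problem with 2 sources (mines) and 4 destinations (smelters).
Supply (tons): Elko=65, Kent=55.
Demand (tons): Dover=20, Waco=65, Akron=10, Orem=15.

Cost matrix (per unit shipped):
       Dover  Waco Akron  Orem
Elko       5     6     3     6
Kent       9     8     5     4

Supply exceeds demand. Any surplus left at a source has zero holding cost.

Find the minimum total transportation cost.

640

One minimum-cost allocation:
  Elko–Dover: 20 × 5 = 100
  Elko–Waco: 35 × 6 = 210
  Elko–Akron: 10 × 3 = 30
  Kent–Waco: 30 × 8 = 240
  Kent–Orem: 15 × 4 = 60
Total = 100 + 210 + 30 + 240 + 60 = 640.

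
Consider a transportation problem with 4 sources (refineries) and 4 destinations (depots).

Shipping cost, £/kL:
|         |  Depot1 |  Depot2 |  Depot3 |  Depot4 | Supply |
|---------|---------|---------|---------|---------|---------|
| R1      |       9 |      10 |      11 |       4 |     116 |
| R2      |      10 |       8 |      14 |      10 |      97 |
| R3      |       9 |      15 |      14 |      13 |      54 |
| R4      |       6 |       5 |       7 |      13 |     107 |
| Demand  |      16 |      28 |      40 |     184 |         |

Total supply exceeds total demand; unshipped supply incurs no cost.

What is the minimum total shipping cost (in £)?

1660

An optimal shipping plan:
  R1 to Depot4: 116 kL
  R2 to Depot4: 68 kL
  R4 to Depot1: 16 kL
  R4 to Depot2: 28 kL
  R4 to Depot3: 40 kL
Total cost = £1660.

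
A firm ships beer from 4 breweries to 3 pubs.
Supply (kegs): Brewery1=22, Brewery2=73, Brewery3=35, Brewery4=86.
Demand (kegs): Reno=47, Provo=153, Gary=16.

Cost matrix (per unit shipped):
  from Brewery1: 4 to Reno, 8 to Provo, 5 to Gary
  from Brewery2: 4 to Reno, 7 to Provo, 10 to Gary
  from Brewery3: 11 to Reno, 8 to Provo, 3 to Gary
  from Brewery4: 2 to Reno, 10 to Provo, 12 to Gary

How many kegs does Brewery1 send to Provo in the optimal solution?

22

The minimum-cost plan:
  Brewery1->Provo: 22 kegs
  Brewery2->Provo: 73 kegs
  Brewery3->Provo: 19 kegs
  Brewery3->Gary: 16 kegs
  Brewery4->Reno: 47 kegs
  Brewery4->Provo: 39 kegs
Total cost = 1371.
So Brewery1→Provo carries 22 kegs.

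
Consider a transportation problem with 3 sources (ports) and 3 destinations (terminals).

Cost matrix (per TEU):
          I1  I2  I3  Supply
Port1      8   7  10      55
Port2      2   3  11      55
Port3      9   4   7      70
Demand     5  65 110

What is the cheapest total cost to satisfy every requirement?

1155

A cheapest plan:
  Port1 to I3: 55 × 10 = 550
  Port2 to I1: 5 × 2 = 10
  Port2 to I2: 50 × 3 = 150
  Port3 to I2: 15 × 4 = 60
  Port3 to I3: 55 × 7 = 385
Total = 550 + 10 + 150 + 60 + 385 = 1155.
(Supply check: Port1 ships 55; Port2 ships 55; Port3 ships 70.)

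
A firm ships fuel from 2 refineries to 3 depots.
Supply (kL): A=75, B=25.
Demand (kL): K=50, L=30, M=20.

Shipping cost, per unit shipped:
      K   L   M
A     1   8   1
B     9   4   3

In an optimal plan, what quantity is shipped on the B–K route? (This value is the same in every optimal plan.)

The minimum-cost plan:
  A->K: 50 × 1 = 50
  A->L: 5 × 8 = 40
  A->M: 20 × 1 = 20
  B->L: 25 × 4 = 100
Total cost = 210.
The route B→K is not used.

0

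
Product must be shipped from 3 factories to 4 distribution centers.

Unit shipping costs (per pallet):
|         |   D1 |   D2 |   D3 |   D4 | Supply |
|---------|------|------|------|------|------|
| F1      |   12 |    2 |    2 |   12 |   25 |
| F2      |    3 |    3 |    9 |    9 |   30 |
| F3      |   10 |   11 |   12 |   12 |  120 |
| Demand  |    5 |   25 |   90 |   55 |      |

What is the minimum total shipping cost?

1580

One minimum-cost allocation:
  F1 to D3: 25 × 2 = 50
  F2 to D1: 5 × 3 = 15
  F2 to D2: 25 × 3 = 75
  F3 to D3: 65 × 12 = 780
  F3 to D4: 55 × 12 = 660
Total = 50 + 15 + 75 + 780 + 660 = 1580.
(Supply check: F1 ships 25; F2 ships 30; F3 ships 120.)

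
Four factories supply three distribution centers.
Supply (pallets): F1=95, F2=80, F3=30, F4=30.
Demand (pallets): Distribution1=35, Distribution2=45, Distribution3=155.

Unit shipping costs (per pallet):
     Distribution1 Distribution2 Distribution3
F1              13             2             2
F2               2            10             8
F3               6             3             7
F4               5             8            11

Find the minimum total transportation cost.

995

One minimum-cost allocation:
  F1 to Distribution3: 95 pallets
  F2 to Distribution1: 20 pallets
  F2 to Distribution3: 60 pallets
  F3 to Distribution2: 30 pallets
  F4 to Distribution1: 15 pallets
  F4 to Distribution2: 15 pallets
Total cost = 995.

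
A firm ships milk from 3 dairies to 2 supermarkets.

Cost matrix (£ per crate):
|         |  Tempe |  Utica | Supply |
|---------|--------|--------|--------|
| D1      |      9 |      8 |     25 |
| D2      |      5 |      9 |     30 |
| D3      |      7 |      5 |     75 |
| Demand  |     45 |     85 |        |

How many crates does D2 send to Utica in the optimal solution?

Solving gives:
  D1–Tempe: 15 crates
  D1–Utica: 10 crates
  D2–Tempe: 30 crates
  D3–Utica: 75 crates
Total cost = £740.
The route D2→Utica is not used.

0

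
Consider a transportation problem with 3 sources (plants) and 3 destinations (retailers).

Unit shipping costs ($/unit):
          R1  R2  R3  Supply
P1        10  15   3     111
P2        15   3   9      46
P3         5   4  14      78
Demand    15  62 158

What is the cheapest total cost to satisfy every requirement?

1084

Optimal allocation:
  P1–R3: 111 × $3 = $333
  P2–R3: 46 × $9 = $414
  P3–R1: 15 × $5 = $75
  P3–R2: 62 × $4 = $248
  P3–R3: 1 × $14 = $14
Total = 333 + 414 + 75 + 248 + 14 = $1084.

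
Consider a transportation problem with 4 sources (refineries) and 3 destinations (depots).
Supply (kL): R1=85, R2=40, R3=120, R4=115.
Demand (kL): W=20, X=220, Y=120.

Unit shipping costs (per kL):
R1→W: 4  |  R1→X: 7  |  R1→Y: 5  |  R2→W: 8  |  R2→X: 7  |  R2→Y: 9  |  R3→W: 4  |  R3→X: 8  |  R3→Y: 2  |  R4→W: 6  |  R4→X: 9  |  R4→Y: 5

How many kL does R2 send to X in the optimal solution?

40

The minimum-cost plan:
  R1→X: 85 × 7 = 595
  R2→X: 40 × 7 = 280
  R3→Y: 120 × 2 = 240
  R4→W: 20 × 6 = 120
  R4→X: 95 × 9 = 855
Total cost = 2090.
So R2→X carries 40 kL.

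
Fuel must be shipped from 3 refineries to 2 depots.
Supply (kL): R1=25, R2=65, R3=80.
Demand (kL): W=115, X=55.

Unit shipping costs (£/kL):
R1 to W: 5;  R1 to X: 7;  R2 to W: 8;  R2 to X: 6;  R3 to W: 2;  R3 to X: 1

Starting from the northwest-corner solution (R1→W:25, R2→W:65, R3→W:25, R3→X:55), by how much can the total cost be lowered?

Current plan cost = 25·5 + 65·8 + 25·2 + 55·1 = £750.
Optimal plan:
  R1→W: 25 kL
  R2→W: 10 kL
  R2→X: 55 kL
  R3→W: 80 kL
Optimal cost = £695.
Saving = 750 − 695 = £55.

55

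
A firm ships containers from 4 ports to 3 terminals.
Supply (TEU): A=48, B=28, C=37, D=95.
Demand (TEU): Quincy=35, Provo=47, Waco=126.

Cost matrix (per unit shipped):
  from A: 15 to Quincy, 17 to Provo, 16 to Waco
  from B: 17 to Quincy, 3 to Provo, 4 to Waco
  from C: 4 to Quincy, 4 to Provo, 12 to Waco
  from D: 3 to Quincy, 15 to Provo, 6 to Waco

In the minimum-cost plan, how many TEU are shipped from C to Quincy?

The minimum-cost plan:
  A to Waco: 48 × 16 = 768
  B to Provo: 10 × 3 = 30
  B to Waco: 18 × 4 = 72
  C to Provo: 37 × 4 = 148
  D to Quincy: 35 × 3 = 105
  D to Waco: 60 × 6 = 360
Total cost = 1483.
The route C→Quincy is not used.

0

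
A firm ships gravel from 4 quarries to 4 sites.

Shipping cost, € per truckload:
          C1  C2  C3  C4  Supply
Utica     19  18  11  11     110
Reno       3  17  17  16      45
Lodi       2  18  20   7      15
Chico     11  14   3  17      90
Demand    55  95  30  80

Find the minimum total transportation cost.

A cheapest plan:
  Utica–C2: 35 truckloads
  Utica–C4: 75 truckloads
  Reno–C1: 45 truckloads
  Lodi–C1: 10 truckloads
  Lodi–C4: 5 truckloads
  Chico–C2: 60 truckloads
  Chico–C3: 30 truckloads
Total cost = €2575.

2575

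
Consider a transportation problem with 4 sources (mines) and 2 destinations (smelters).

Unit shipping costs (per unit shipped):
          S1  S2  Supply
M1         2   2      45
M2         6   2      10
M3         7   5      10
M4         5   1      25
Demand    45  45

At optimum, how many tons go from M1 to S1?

Optimal shipments:
  M1 to S1: 45 × 2 = 90
  M2 to S2: 10 × 2 = 20
  M3 to S2: 10 × 5 = 50
  M4 to S2: 25 × 1 = 25
Total cost = 185.
So M1→S1 carries 45 tons.

45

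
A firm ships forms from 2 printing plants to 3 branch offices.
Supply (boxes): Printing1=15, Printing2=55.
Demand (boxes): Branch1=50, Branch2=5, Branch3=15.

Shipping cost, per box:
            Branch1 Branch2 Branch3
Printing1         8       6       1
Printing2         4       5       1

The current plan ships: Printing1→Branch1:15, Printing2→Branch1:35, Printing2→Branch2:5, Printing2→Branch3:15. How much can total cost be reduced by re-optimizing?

Current plan cost = 15·8 + 35·4 + 5·5 + 15·1 = 300.
Optimal plan:
  Printing1->Branch3: 15 × 1 = 15
  Printing2->Branch1: 50 × 4 = 200
  Printing2->Branch2: 5 × 5 = 25
Optimal cost = 240.
Saving = 300 − 240 = 60.

60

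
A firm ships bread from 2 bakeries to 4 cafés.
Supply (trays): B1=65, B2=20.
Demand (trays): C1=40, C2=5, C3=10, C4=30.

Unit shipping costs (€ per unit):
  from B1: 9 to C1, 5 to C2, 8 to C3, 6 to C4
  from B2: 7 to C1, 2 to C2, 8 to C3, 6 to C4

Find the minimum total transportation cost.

600

One minimum-cost allocation:
  B1→C1: 25 × €9 = €225
  B1→C3: 10 × €8 = €80
  B1→C4: 30 × €6 = €180
  B2→C1: 15 × €7 = €105
  B2→C2: 5 × €2 = €10
Total = 225 + 80 + 180 + 105 + 10 = €600.
(Supply check: B1 ships 65; B2 ships 20.)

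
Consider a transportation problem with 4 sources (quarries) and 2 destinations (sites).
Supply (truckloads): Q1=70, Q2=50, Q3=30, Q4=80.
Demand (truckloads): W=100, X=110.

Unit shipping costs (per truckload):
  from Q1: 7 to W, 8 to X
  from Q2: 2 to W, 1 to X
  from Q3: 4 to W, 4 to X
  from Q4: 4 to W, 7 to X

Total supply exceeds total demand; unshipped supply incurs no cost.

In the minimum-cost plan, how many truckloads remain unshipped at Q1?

An optimal plan:
  Q1 to W: 20 × 7 = 140
  Q1 to X: 30 × 8 = 240
  Q2 to X: 50 × 1 = 50
  Q3 to X: 30 × 4 = 120
  Q4 to W: 80 × 4 = 320
Total cost = 870.
Q1 ships 50 of its 70, leaving 20.

20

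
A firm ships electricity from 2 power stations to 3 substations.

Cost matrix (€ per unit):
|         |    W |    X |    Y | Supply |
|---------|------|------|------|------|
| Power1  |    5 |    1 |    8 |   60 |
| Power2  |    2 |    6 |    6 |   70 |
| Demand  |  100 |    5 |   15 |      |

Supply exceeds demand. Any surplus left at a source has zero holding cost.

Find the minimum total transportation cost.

415

An optimal shipping plan:
  Power1->W: 30 × €5 = €150
  Power1->X: 5 × €1 = €5
  Power1->Y: 15 × €8 = €120
  Power2->W: 70 × €2 = €140
Total = 150 + 5 + 120 + 140 = €415.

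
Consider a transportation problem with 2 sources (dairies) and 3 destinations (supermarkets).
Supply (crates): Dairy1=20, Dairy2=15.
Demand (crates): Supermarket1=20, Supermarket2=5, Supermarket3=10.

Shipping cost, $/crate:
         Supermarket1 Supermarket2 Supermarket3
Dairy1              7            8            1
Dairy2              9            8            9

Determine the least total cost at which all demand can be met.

210

Optimal allocation:
  Dairy1->Supermarket1: 10 × $7 = $70
  Dairy1->Supermarket3: 10 × $1 = $10
  Dairy2->Supermarket1: 10 × $9 = $90
  Dairy2->Supermarket2: 5 × $8 = $40
Total = 70 + 10 + 90 + 40 = $210.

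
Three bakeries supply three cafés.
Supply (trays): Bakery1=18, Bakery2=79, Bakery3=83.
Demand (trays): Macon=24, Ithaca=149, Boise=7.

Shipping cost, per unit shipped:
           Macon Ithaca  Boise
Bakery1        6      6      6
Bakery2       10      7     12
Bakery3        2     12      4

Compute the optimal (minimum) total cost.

1361

One minimum-cost allocation:
  Bakery1→Ithaca: 18 × 6 = 108
  Bakery2→Ithaca: 79 × 7 = 553
  Bakery3→Macon: 24 × 2 = 48
  Bakery3→Ithaca: 52 × 12 = 624
  Bakery3→Boise: 7 × 4 = 28
Total = 108 + 553 + 48 + 624 + 28 = 1361.
(Supply check: Bakery1 ships 18; Bakery2 ships 79; Bakery3 ships 83.)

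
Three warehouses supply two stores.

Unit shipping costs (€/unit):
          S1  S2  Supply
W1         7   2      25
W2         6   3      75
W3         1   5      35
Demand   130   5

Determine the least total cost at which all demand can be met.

635

Optimal allocation:
  W1 to S1: 20 × €7 = €140
  W1 to S2: 5 × €2 = €10
  W2 to S1: 75 × €6 = €450
  W3 to S1: 35 × €1 = €35
Total = 140 + 10 + 450 + 35 = €635.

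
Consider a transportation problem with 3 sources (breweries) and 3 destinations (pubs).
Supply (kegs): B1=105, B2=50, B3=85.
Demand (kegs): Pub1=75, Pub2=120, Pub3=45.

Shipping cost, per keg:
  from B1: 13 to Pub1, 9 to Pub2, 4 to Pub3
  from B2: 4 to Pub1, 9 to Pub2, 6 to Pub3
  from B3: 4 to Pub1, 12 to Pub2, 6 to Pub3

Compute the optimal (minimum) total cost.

1580

Optimal allocation:
  B1 to Pub2: 70 × 9 = 630
  B1 to Pub3: 35 × 4 = 140
  B2 to Pub2: 50 × 9 = 450
  B3 to Pub1: 75 × 4 = 300
  B3 to Pub3: 10 × 6 = 60
Total = 630 + 140 + 450 + 300 + 60 = 1580.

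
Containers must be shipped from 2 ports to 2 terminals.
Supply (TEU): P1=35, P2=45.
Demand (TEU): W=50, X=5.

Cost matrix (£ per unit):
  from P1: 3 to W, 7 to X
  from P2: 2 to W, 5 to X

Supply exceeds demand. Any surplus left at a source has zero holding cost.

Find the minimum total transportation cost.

135

Optimal allocation:
  P1->W: 10 × £3 = £30
  P2->W: 40 × £2 = £80
  P2->X: 5 × £5 = £25
Total = 30 + 80 + 25 = £135.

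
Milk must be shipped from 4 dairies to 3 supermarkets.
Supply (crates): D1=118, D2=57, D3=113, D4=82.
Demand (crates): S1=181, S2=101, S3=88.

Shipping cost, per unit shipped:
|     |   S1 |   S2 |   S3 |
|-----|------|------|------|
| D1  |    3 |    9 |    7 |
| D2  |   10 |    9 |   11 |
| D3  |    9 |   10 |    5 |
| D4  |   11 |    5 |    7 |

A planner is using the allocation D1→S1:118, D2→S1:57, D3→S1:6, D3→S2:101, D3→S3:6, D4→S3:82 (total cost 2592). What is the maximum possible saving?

612

Current plan cost = 118·3 + 57·10 + 6·9 + 101·10 + 6·5 + 82·7 = 2592.
Optimal plan:
  D1 to S1: 118 × 3 = 354
  D2 to S1: 38 × 10 = 380
  D2 to S2: 19 × 9 = 171
  D3 to S1: 25 × 9 = 225
  D3 to S3: 88 × 5 = 440
  D4 to S2: 82 × 5 = 410
Optimal cost = 1980.
Saving = 2592 − 1980 = 612.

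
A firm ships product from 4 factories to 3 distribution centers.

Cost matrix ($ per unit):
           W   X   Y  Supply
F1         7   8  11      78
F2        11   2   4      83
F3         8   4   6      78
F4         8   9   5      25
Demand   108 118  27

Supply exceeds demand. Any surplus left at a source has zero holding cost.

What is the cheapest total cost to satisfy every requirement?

A cheapest plan:
  F1→W: 78 × $7 = $546
  F2→X: 83 × $2 = $166
  F3→W: 30 × $8 = $240
  F3→X: 35 × $4 = $140
  F3→Y: 2 × $6 = $12
  F4→Y: 25 × $5 = $125
Total = 546 + 166 + 240 + 140 + 12 + 125 = $1229.

1229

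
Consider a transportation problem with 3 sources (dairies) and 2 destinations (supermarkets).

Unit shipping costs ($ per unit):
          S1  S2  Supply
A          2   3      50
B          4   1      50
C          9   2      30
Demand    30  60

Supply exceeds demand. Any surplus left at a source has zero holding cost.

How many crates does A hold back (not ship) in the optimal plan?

Minimum-cost shipments:
  A to S1: 30 crates
  B to S2: 50 crates
  C to S2: 10 crates
Total cost = $130.
A ships 30 of its 50, leaving 20.

20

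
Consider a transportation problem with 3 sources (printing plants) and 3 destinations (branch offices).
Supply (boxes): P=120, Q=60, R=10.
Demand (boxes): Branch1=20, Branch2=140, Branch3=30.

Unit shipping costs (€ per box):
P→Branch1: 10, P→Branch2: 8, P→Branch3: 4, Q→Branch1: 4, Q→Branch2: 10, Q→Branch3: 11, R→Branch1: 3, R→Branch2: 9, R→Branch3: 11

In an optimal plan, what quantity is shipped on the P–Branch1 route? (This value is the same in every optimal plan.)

0

The minimum-cost plan:
  P→Branch2: 90 boxes
  P→Branch3: 30 boxes
  Q→Branch1: 20 boxes
  Q→Branch2: 40 boxes
  R→Branch2: 10 boxes
Total cost = €1410.
The route P→Branch1 is not used.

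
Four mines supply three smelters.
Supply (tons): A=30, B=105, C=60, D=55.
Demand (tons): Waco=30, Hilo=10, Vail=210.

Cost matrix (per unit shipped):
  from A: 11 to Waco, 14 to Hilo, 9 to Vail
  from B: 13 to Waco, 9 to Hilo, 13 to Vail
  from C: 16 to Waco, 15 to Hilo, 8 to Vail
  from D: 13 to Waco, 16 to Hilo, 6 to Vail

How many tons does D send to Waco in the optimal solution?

0

Optimal shipments:
  A–Vail: 30 × 9 = 270
  B–Waco: 30 × 13 = 390
  B–Hilo: 10 × 9 = 90
  B–Vail: 65 × 13 = 845
  C–Vail: 60 × 8 = 480
  D–Vail: 55 × 6 = 330
Total cost = 2405.
The route D→Waco is not used.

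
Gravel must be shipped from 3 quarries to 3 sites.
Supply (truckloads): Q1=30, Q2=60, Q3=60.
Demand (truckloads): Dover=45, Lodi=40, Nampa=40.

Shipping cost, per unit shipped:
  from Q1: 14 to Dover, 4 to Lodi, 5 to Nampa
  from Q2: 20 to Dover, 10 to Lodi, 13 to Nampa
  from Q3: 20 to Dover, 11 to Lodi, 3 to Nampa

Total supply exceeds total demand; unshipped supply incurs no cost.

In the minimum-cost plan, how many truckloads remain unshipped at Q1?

An optimal plan:
  Q1 to Lodi: 30 × 4 = 120
  Q2 to Dover: 45 × 20 = 900
  Q2 to Lodi: 10 × 10 = 100
  Q3 to Nampa: 40 × 3 = 120
Total cost = 1240.
Q1 ships 30 of its 30, leaving 0.

0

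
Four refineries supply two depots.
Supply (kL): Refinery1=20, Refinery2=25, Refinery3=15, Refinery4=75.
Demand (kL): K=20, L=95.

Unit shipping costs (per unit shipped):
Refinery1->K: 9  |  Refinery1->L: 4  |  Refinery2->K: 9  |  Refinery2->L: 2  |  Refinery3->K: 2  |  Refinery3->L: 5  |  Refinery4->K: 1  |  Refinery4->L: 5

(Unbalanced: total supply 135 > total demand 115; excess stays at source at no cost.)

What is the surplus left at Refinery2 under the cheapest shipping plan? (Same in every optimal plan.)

0

Minimum-cost shipments:
  Refinery1->L: 20 × 4 = 80
  Refinery2->L: 25 × 2 = 50
  Refinery3->L: 15 × 5 = 75
  Refinery4->K: 20 × 1 = 20
  Refinery4->L: 35 × 5 = 175
Total cost = 400.
Refinery2 ships 25 of its 25, leaving 0.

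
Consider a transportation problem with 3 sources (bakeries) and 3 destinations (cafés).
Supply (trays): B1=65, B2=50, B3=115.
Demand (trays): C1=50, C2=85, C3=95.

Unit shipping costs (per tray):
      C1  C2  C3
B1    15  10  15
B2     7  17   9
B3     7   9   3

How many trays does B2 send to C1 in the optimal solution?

Solving gives:
  B1→C2: 65 × 10 = 650
  B2→C1: 50 × 7 = 350
  B3→C2: 20 × 9 = 180
  B3→C3: 95 × 3 = 285
Total cost = 1465.
So B2→C1 carries 50 trays.

50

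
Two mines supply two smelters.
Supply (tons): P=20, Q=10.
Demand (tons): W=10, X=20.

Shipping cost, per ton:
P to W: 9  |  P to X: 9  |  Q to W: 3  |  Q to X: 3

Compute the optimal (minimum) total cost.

An optimal shipping plan:
  P->X: 20 × 9 = 180
  Q->W: 10 × 3 = 30
Total = 180 + 30 = 210.

210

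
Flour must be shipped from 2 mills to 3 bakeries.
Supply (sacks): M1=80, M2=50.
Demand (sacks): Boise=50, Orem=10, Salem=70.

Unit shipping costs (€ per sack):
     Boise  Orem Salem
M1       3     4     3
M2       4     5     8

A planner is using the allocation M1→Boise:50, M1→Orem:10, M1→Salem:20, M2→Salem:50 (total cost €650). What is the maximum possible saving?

200

Current plan cost = 50·3 + 10·4 + 20·3 + 50·8 = €650.
Optimal plan:
  M1 to Boise: 10 sacks
  M1 to Salem: 70 sacks
  M2 to Boise: 40 sacks
  M2 to Orem: 10 sacks
Optimal cost = €450.
Saving = 650 − 450 = €200.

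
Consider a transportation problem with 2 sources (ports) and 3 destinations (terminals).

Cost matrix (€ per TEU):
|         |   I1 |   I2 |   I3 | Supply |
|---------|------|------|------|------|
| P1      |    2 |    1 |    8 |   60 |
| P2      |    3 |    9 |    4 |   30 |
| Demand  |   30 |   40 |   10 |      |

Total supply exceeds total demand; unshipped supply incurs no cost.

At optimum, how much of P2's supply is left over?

10

An optimal plan:
  P1–I1: 20 × €2 = €40
  P1–I2: 40 × €1 = €40
  P2–I1: 10 × €3 = €30
  P2–I3: 10 × €4 = €40
Total cost = €150.
P2 ships 20 of its 30, leaving 10.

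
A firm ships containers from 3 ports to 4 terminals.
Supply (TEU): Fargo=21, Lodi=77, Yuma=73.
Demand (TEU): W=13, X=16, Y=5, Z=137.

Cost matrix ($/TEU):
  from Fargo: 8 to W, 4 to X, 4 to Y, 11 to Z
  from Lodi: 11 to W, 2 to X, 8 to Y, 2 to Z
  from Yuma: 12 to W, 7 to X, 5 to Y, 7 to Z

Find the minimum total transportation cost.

791

Optimal allocation:
  Fargo–W: 13 TEU
  Fargo–X: 8 TEU
  Lodi–X: 8 TEU
  Lodi–Z: 69 TEU
  Yuma–Y: 5 TEU
  Yuma–Z: 68 TEU
Total cost = $791.
(Supply check: Fargo ships 21; Lodi ships 77; Yuma ships 73.)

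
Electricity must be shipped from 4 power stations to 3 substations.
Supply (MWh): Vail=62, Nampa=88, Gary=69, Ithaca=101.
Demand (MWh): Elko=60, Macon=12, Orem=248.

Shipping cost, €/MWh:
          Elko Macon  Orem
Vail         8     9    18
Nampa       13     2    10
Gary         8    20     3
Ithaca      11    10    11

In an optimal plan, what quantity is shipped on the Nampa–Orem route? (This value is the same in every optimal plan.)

The minimum-cost plan:
  Vail–Elko: 60 MWh
  Vail–Macon: 2 MWh
  Nampa–Macon: 10 MWh
  Nampa–Orem: 78 MWh
  Gary–Orem: 69 MWh
  Ithaca–Orem: 101 MWh
Total cost = €2616.
So Nampa→Orem carries 78 MWh.

78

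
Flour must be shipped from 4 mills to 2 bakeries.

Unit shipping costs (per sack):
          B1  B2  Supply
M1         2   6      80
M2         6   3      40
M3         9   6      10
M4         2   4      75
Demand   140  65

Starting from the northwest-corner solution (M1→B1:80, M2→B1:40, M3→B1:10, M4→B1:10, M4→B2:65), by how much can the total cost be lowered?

250

Current plan cost = 80·2 + 40·6 + 10·9 + 10·2 + 65·4 = 770.
Optimal plan:
  M1→B1: 80 sacks
  M2→B2: 40 sacks
  M3→B2: 10 sacks
  M4→B1: 60 sacks
  M4→B2: 15 sacks
Optimal cost = 520.
Saving = 770 − 520 = 250.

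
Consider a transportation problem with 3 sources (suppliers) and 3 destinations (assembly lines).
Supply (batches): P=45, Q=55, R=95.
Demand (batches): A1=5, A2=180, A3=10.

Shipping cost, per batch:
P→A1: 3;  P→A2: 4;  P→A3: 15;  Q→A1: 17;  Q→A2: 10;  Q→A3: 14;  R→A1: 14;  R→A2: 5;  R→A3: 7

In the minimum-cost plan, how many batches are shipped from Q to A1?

Solving gives:
  P->A1: 5 batches
  P->A2: 40 batches
  Q->A2: 55 batches
  R->A2: 85 batches
  R->A3: 10 batches
Total cost = 1220.
The route Q→A1 is not used.

0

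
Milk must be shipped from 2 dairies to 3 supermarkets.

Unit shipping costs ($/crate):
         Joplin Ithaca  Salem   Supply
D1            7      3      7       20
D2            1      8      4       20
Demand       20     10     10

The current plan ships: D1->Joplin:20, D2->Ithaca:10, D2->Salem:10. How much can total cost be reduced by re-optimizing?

140

Current plan cost = 20·7 + 10·8 + 10·4 = $260.
Optimal plan:
  D1→Ithaca: 10 × $3 = $30
  D1→Salem: 10 × $7 = $70
  D2→Joplin: 20 × $1 = $20
Optimal cost = $120.
Saving = 260 − 120 = $140.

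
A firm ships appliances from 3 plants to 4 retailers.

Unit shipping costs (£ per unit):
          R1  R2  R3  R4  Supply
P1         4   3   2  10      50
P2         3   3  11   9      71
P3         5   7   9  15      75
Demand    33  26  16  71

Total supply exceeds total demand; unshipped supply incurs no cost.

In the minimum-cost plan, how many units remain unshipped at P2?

Minimum-cost shipments:
  P1→R2: 26 units
  P1→R3: 16 units
  P1→R4: 8 units
  P2→R1: 8 units
  P2→R4: 63 units
  P3→R1: 25 units
Total cost = £906.
P2 ships 71 of its 71, leaving 0.

0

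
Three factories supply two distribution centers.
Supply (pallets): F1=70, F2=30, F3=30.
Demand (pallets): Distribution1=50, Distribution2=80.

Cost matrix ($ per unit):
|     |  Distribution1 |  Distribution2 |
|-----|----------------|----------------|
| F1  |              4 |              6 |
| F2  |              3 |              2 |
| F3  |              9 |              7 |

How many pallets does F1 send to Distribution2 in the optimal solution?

Solving gives:
  F1→Distribution1: 50 × $4 = $200
  F1→Distribution2: 20 × $6 = $120
  F2→Distribution2: 30 × $2 = $60
  F3→Distribution2: 30 × $7 = $210
Total cost = $590.
So F1→Distribution2 carries 20 pallets.

20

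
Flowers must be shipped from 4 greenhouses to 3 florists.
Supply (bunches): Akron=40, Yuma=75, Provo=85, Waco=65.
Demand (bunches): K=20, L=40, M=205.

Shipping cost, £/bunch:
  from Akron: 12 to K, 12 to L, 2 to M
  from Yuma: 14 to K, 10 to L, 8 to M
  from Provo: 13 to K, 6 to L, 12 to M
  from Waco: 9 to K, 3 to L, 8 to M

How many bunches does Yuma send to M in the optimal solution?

The minimum-cost plan:
  Akron→M: 40 × £2 = £80
  Yuma→M: 75 × £8 = £600
  Provo→K: 20 × £13 = £260
  Provo→L: 40 × £6 = £240
  Provo→M: 25 × £12 = £300
  Waco→M: 65 × £8 = £520
Total cost = £2000.
So Yuma→M carries 75 bunches.

75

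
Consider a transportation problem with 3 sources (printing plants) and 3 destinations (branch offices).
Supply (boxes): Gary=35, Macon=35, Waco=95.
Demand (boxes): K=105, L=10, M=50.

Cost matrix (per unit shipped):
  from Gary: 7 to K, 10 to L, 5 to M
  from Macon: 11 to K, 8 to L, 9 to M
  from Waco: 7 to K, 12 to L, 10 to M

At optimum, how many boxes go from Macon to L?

10

Solving gives:
  Gary->M: 35 × 5 = 175
  Macon->K: 10 × 11 = 110
  Macon->L: 10 × 8 = 80
  Macon->M: 15 × 9 = 135
  Waco->K: 95 × 7 = 665
Total cost = 1165.
So Macon→L carries 10 boxes.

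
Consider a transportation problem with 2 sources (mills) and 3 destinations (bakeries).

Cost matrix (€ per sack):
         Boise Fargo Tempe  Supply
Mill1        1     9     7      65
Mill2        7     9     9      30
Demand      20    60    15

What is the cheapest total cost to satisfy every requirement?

665

A cheapest plan:
  Mill1→Boise: 20 × €1 = €20
  Mill1→Fargo: 30 × €9 = €270
  Mill1→Tempe: 15 × €7 = €105
  Mill2→Fargo: 30 × €9 = €270
Total = 20 + 270 + 105 + 270 = €665.
(Supply check: Mill1 ships 65; Mill2 ships 30.)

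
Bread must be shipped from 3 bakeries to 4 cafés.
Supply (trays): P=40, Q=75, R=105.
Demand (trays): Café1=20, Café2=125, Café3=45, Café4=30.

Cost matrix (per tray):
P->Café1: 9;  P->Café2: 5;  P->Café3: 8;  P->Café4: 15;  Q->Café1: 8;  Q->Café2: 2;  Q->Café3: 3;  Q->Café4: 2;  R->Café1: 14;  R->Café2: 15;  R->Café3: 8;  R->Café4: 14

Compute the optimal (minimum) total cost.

1560

One minimum-cost allocation:
  P to Café2: 40 × 5 = 200
  Q to Café2: 75 × 2 = 150
  R to Café1: 20 × 14 = 280
  R to Café2: 10 × 15 = 150
  R to Café3: 45 × 8 = 360
  R to Café4: 30 × 14 = 420
Total = 200 + 150 + 280 + 150 + 360 + 420 = 1560.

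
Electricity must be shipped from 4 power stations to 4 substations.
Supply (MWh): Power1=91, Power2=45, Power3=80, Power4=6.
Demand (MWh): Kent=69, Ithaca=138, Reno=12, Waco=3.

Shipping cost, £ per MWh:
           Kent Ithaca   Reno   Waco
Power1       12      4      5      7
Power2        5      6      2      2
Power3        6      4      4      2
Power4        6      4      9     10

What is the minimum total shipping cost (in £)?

963

An optimal shipping plan:
  Power1 to Ithaca: 91 × £4 = £364
  Power2 to Kent: 33 × £5 = £165
  Power2 to Reno: 12 × £2 = £24
  Power3 to Kent: 36 × £6 = £216
  Power3 to Ithaca: 41 × £4 = £164
  Power3 to Waco: 3 × £2 = £6
  Power4 to Ithaca: 6 × £4 = £24
Total = 364 + 165 + 24 + 216 + 164 + 6 + 24 = £963.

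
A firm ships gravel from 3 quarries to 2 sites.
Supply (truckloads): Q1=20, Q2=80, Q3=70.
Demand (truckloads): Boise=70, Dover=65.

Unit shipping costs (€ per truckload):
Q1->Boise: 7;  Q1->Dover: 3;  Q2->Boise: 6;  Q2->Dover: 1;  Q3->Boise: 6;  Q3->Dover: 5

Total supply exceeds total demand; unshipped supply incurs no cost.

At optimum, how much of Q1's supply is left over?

20

Minimum-cost shipments:
  Q2–Dover: 65 × €1 = €65
  Q3–Boise: 70 × €6 = €420
Total cost = €485.
Q1 ships 0 of its 20, leaving 20.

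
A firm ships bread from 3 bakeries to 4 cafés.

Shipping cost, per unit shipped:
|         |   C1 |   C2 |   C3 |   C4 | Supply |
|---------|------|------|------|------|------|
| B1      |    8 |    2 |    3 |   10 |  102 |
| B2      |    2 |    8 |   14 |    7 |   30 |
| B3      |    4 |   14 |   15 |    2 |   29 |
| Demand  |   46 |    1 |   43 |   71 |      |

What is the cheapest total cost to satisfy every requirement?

797

One minimum-cost allocation:
  B1 to C1: 16 × 8 = 128
  B1 to C2: 1 × 2 = 2
  B1 to C3: 43 × 3 = 129
  B1 to C4: 42 × 10 = 420
  B2 to C1: 30 × 2 = 60
  B3 to C4: 29 × 2 = 58
Total = 128 + 2 + 129 + 420 + 60 + 58 = 797.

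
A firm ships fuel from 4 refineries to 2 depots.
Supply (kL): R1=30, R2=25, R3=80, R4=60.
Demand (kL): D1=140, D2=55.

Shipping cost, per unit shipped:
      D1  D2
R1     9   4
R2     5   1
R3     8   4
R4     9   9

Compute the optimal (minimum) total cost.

Optimal allocation:
  R1 to D2: 30 × 4 = 120
  R2 to D1: 25 × 5 = 125
  R3 to D1: 55 × 8 = 440
  R3 to D2: 25 × 4 = 100
  R4 to D1: 60 × 9 = 540
Total = 120 + 125 + 440 + 100 + 540 = 1325.
(Supply check: R1 ships 30; R2 ships 25; R3 ships 80; R4 ships 60.)

1325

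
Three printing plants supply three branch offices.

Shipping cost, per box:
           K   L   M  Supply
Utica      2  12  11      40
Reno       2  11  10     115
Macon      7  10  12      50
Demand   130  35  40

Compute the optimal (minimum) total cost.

One minimum-cost allocation:
  Utica→K: 40 × 2 = 80
  Reno→K: 90 × 2 = 180
  Reno→M: 25 × 10 = 250
  Macon→L: 35 × 10 = 350
  Macon→M: 15 × 12 = 180
Total = 80 + 180 + 250 + 350 + 180 = 1040.
(Supply check: Utica ships 40; Reno ships 115; Macon ships 50.)

1040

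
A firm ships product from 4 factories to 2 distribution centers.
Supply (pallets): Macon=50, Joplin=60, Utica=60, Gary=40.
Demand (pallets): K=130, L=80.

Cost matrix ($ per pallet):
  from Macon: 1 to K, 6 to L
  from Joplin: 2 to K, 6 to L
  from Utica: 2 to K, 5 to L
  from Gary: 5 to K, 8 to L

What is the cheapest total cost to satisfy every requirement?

730

Optimal allocation:
  Macon–K: 50 × $1 = $50
  Joplin–K: 60 × $2 = $120
  Utica–K: 20 × $2 = $40
  Utica–L: 40 × $5 = $200
  Gary–L: 40 × $8 = $320
Total = 50 + 120 + 40 + 200 + 320 = $730.
(Supply check: Macon ships 50; Joplin ships 60; Utica ships 60; Gary ships 40.)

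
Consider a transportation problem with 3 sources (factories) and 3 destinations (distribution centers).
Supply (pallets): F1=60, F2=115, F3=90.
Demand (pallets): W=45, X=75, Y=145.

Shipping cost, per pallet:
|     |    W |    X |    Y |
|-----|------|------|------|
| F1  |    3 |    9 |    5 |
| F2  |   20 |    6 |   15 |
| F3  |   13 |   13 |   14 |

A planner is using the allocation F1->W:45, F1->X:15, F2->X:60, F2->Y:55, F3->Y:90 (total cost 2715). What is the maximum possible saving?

195

Current plan cost = 45·3 + 15·9 + 60·6 + 55·15 + 90·14 = 2715.
Optimal plan:
  F1 to W: 45 pallets
  F1 to Y: 15 pallets
  F2 to X: 75 pallets
  F2 to Y: 40 pallets
  F3 to Y: 90 pallets
Optimal cost = 2520.
Saving = 2715 − 2520 = 195.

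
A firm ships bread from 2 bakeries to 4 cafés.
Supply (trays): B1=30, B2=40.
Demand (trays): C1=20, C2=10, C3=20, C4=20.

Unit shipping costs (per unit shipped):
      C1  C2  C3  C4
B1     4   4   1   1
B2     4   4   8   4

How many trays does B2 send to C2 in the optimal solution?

Optimal shipments:
  B1 to C3: 20 × 1 = 20
  B1 to C4: 10 × 1 = 10
  B2 to C1: 20 × 4 = 80
  B2 to C2: 10 × 4 = 40
  B2 to C4: 10 × 4 = 40
Total cost = 190.
So B2→C2 carries 10 trays.

10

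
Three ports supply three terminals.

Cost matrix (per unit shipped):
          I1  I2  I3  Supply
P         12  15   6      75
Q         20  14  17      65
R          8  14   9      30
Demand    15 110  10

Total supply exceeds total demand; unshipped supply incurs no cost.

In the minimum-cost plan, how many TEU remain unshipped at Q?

0

Minimum-cost shipments:
  P to I2: 30 × 15 = 450
  P to I3: 10 × 6 = 60
  Q to I2: 65 × 14 = 910
  R to I1: 15 × 8 = 120
  R to I2: 15 × 14 = 210
Total cost = 1750.
Q ships 65 of its 65, leaving 0.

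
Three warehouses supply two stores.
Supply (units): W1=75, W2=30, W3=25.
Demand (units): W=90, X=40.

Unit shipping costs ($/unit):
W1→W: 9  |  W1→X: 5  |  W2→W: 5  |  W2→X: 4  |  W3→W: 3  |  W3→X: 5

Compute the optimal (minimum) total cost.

An optimal shipping plan:
  W1->W: 35 × $9 = $315
  W1->X: 40 × $5 = $200
  W2->W: 30 × $5 = $150
  W3->W: 25 × $3 = $75
Total = 315 + 200 + 150 + 75 = $740.

740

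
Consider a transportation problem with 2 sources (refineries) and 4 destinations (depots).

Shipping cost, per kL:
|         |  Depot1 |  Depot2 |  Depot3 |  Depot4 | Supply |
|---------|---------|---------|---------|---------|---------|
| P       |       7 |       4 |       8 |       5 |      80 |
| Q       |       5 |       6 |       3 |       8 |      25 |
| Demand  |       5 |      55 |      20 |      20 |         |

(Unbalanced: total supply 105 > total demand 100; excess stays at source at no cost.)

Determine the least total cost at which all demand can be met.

One minimum-cost allocation:
  P–Depot2: 55 × 4 = 220
  P–Depot4: 20 × 5 = 100
  Q–Depot1: 5 × 5 = 25
  Q–Depot3: 20 × 3 = 60
Total = 220 + 100 + 25 + 60 = 405.

405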